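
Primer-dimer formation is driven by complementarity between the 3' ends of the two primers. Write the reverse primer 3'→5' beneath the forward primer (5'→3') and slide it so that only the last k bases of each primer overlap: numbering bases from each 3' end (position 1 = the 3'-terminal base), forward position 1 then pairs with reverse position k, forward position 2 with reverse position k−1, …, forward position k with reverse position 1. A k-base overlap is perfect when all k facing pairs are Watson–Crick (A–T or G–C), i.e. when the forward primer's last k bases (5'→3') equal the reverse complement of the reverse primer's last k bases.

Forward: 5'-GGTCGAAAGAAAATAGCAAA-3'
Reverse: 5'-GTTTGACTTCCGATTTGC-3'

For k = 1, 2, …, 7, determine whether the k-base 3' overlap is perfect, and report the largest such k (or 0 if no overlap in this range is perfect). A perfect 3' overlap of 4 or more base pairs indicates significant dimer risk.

Longest perfect overlap: 5 complementary base pairs; significant dimer risk (threshold 4).

Last 7 bases (5'→3') — forward …TAGCAAA, reverse …GATTTGC.
Reverse complement of the reverse primer's last 7 bases: GCAAATC; its first k bases are the reverse complement of the reverse primer's last k bases, so a perfect k-base overlap needs the forward primer's last k bases to equal them.
Comparing (forward last k vs required): k=1: A vs G ✗; k=2: AA vs GC ✗; k=3: AAA vs GCA ✗; k=4: CAAA vs GCAA ✗; k=5: GCAAA vs GCAAA ✓; k=6: AGCAAA vs GCAAAT ✗; k=7: TAGCAAA vs GCAAATC ✗.
Only k = 5 is perfect, so the longest perfect 3' overlap is 5.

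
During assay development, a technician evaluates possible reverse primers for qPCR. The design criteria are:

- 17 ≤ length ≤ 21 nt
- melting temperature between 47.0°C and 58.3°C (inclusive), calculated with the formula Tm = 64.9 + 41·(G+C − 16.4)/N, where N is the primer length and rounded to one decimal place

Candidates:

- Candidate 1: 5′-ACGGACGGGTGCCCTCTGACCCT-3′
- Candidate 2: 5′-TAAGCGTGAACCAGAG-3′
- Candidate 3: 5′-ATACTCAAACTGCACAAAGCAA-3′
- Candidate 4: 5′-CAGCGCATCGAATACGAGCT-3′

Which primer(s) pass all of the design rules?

Candidate 1 (23 nt, A=3 T=4 G=7 C=9): length 23, outside 17–21 ✗; Tm = 64.9 + 41·(16 − 16.4)/23 = 64.2°C, outside 47.0–58.3°C ✗ — fails.
Candidate 2 (16 nt, A=6 T=2 G=5 C=3): length 16, outside 17–21 ✗; Tm = 64.9 + 41·(8 − 16.4)/16 = 43.4°C, outside 47.0–58.3°C ✗ — fails.
Candidate 3 (22 nt, A=11 T=3 G=2 C=6): length 22, outside 17–21 ✗; Tm = 64.9 + 41·(8 − 16.4)/22 = 49.2°C ✓ — fails.
Candidate 4 (20 nt, A=6 T=3 G=5 C=6): length 20 ✓; Tm = 64.9 + 41·(11 − 16.4)/20 = 53.8°C ✓ — passes.

Candidate 4 only.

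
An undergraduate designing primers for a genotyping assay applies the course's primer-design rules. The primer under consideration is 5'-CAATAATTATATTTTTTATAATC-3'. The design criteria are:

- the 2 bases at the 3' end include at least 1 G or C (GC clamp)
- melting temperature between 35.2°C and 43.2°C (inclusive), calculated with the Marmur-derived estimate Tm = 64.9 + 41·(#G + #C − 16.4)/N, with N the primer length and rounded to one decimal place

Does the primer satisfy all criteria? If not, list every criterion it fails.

Base counts: A=9, T=12, G=0, C=2 (length 23).
GC clamp: 3' end TC has 1 G/C ✓
Tm: Tm = 64.9 + 41·(2 − 16.4)/23 = 39.2°C ✓

Meets all criteria.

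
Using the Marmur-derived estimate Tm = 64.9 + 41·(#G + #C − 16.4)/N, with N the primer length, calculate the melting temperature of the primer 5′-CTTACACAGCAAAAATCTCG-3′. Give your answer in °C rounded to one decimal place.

Base counts: A=8, T=4, G=2, C=6; G+C = 8, N = 20.
Tm = 64.9 + 41·(8 − 16.4)/20 = 64.9 + -344.40/20 = 47.7°C.

47.7°C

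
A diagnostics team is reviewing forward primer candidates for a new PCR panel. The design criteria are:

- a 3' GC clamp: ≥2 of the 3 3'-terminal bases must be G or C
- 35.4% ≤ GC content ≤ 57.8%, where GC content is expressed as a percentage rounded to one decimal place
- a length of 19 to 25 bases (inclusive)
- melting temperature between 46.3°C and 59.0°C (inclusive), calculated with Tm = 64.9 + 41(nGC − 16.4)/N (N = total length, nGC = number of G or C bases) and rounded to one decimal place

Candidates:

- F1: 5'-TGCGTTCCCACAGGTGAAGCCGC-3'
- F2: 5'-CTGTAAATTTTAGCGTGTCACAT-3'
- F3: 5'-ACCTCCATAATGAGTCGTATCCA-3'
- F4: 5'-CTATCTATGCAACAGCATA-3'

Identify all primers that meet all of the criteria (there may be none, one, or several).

F3 only.

F1 (23 nt, A=4 T=4 G=7 C=8): 3' end CGC has 3 G/C ✓; GC 15/23 = 65.2%, outside 35.4–57.8% ✗; length 23 ✓; Tm = 64.9 + 41·(15 − 16.4)/23 = 62.4°C, outside 46.3–59.0°C ✗ — fails.
F2 (23 nt, A=6 T=9 G=4 C=4): 3' end CAT has 1 G/C, need ≥2 ✗; GC 8/23 = 34.8%, outside 35.4–57.8% ✗; length 23 ✓; Tm = 64.9 + 41·(8 − 16.4)/23 = 49.9°C ✓ — fails.
F3 (23 nt, A=7 T=6 G=3 C=7): 3' end CCA has 2 G/C ✓; GC 10/23 = 43.5% ✓; length 23 ✓; Tm = 64.9 + 41·(10 − 16.4)/23 = 53.5°C ✓ — passes.
F4 (19 nt, A=7 T=5 G=2 C=5): 3' end ATA has 0 G/C, need ≥2 ✗; GC 7/19 = 36.8% ✓; length 19 ✓; Tm = 64.9 + 41·(7 − 16.4)/19 = 44.6°C, outside 46.3–59.0°C ✗ — fails.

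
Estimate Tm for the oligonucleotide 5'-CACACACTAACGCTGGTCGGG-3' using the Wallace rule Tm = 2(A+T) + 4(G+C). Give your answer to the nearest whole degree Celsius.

68°C

Base counts: A=5, T=3, G=6, C=7 (length 21).
Tm = 2·(5+3) + 4·(6+7) = 2·8 + 4·13 = 16 + 52 = 68°C.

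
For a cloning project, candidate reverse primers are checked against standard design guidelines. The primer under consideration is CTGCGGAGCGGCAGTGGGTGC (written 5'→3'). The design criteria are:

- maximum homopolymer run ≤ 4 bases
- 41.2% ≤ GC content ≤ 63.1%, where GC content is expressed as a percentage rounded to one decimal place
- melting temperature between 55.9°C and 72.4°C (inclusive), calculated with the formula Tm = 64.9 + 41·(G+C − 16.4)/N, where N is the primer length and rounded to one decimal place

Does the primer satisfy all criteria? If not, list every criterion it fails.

Fails: GC content.

Base counts: A=2, T=3, G=11, C=5 (length 21).
homopolymer run: longest run = 3 ✓
GC content: GC 16/21 = 76.2%, outside 41.2–63.1% ✗
Tm: Tm = 64.9 + 41·(16 − 16.4)/21 = 64.1°C ✓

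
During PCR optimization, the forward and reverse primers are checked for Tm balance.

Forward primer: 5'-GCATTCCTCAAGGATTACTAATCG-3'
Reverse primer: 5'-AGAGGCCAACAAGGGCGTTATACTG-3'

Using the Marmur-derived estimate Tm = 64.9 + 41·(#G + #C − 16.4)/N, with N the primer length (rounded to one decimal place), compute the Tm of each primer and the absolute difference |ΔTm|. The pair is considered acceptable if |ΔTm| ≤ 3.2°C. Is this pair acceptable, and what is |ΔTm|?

Forward: G+C = 10, N = 24 → Tm = 64.9 + 41·(10 − 16.4)/24 = 54.0°C.
Reverse: G+C = 13, N = 25 → Tm = 64.9 + 41·(13 − 16.4)/25 = 59.3°C.
|ΔTm| = |54.0 − 59.3| = 5.3°C, > 3.2°C.

|ΔTm| = 5.3°C; the pair is not acceptable.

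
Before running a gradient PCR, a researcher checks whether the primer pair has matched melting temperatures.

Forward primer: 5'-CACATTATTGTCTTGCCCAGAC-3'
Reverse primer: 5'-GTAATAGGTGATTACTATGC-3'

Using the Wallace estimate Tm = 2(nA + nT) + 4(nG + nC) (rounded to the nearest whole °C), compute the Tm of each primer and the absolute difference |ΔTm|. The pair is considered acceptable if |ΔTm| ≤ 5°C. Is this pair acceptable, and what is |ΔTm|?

|ΔTm| = 10°C; the pair is not acceptable.

Forward: A=5 T=7 G=3 C=7 → Tm = 2·12 + 4·10 = 64°C.
Reverse: A=6 T=7 G=5 C=2 → Tm = 2·13 + 4·7 = 54°C.
|ΔTm| = |64 − 54| = 10°C, > 5°C.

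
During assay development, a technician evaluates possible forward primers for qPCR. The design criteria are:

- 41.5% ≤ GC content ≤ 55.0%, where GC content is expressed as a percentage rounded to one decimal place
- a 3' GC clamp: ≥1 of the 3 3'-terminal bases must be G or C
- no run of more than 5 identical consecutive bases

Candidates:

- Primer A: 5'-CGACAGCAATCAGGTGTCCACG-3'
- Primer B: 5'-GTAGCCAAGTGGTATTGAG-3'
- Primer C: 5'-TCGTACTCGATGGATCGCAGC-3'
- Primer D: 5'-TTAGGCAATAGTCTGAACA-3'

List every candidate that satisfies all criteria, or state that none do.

Primer B only.

Primer A (22 nt, A=6 T=3 G=6 C=7): GC 13/22 = 59.1%, outside 41.5–55.0% ✗; 3' end ACG has 2 G/C ✓; longest run = 2 ✓ — fails.
Primer B (19 nt, A=5 T=5 G=7 C=2): GC 9/19 = 47.4% ✓; 3' end GAG has 2 G/C ✓; longest run = 2 ✓ — passes.
Primer C (21 nt, A=4 T=5 G=6 C=6): GC 12/21 = 57.1%, outside 41.5–55.0% ✗; 3' end AGC has 2 G/C ✓; longest run = 2 ✓ — fails.
Primer D (19 nt, A=7 T=5 G=4 C=3): GC 7/19 = 36.8%, outside 41.5–55.0% ✗; 3' end ACA has 1 G/C ✓; longest run = 2 ✓ — fails.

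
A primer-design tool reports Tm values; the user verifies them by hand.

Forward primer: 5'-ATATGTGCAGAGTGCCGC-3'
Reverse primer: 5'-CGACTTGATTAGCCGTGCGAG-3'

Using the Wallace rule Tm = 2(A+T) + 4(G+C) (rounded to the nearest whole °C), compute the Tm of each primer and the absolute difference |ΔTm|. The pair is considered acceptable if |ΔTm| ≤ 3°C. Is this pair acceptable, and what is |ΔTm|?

Forward: A=4 T=4 G=6 C=4 → Tm = 2·8 + 4·10 = 56°C.
Reverse: A=4 T=5 G=7 C=5 → Tm = 2·9 + 4·12 = 66°C.
|ΔTm| = |56 − 66| = 10°C, > 3°C.

|ΔTm| = 10°C; the pair is not acceptable.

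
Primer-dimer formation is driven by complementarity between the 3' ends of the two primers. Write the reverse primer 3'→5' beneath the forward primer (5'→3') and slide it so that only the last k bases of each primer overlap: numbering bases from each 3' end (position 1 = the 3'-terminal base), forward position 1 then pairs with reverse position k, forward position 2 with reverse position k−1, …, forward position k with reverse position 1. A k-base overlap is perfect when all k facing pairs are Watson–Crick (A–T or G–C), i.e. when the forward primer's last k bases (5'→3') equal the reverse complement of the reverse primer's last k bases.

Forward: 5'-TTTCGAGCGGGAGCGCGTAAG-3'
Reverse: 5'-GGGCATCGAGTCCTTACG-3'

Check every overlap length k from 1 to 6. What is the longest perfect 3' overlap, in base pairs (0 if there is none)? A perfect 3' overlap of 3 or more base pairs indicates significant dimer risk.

Last 6 bases (5'→3') — forward …CGTAAG, reverse …CTTACG.
Reverse complement of the reverse primer's last 6 bases: CGTAAG; its first k bases are the reverse complement of the reverse primer's last k bases, so a perfect k-base overlap needs the forward primer's last k bases to equal them.
Comparing (forward last k vs required): k=1: G vs C ✗; k=2: AG vs CG ✗; k=3: AAG vs CGT ✗; k=4: TAAG vs CGTA ✗; k=5: GTAAG vs CGTAA ✗; k=6: CGTAAG vs CGTAAG ✓.
Only k = 6 is perfect, so the longest perfect 3' overlap is 6.

Longest perfect overlap: 6 complementary base pairs; significant dimer risk (threshold 3).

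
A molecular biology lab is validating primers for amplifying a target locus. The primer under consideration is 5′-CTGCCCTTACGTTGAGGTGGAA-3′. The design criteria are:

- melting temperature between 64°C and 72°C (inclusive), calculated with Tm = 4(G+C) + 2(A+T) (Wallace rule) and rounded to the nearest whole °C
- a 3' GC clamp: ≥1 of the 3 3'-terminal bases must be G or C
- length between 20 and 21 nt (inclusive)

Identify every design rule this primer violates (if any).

Fails: length.

Base counts: A=4, T=6, G=7, C=5 (length 22).
Tm: Tm = 2·10 + 4·12 = 68°C ✓
GC clamp: 3' end GAA has 1 G/C ✓
length: length 22, outside 20–21 ✗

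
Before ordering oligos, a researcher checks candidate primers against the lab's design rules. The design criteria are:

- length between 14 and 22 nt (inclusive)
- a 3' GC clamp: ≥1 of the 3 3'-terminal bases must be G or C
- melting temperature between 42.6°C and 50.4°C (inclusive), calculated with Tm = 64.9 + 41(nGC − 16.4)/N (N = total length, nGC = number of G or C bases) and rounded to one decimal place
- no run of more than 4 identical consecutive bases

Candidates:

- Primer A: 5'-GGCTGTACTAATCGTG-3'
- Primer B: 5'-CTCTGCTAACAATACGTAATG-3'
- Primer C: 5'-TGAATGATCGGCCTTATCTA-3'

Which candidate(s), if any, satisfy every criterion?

Primer A, Primer B and Primer C.

Primer A (16 nt, A=3 T=5 G=5 C=3): length 16 ✓; 3' end GTG has 2 G/C ✓; Tm = 64.9 + 41·(8 − 16.4)/16 = 43.4°C ✓; longest run = 2 ✓ — passes.
Primer B (21 nt, A=7 T=6 G=3 C=5): length 21 ✓; 3' end ATG has 1 G/C ✓; Tm = 64.9 + 41·(8 − 16.4)/21 = 48.5°C ✓; longest run = 2 ✓ — passes.
Primer C (20 nt, A=5 T=7 G=4 C=4): length 20 ✓; 3' end CTA has 1 G/C ✓; Tm = 64.9 + 41·(8 − 16.4)/20 = 47.7°C ✓; longest run = 2 ✓ — passes.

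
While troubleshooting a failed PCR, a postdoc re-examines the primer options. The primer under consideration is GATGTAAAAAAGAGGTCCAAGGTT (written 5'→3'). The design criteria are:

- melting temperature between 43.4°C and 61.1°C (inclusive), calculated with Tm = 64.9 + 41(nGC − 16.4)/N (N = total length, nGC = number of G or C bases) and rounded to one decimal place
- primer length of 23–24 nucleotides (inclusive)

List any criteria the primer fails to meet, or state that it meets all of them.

Meets all criteria.

Base counts: A=10, T=5, G=7, C=2 (length 24).
Tm: Tm = 64.9 + 41·(9 − 16.4)/24 = 52.3°C ✓
length: length 24 ✓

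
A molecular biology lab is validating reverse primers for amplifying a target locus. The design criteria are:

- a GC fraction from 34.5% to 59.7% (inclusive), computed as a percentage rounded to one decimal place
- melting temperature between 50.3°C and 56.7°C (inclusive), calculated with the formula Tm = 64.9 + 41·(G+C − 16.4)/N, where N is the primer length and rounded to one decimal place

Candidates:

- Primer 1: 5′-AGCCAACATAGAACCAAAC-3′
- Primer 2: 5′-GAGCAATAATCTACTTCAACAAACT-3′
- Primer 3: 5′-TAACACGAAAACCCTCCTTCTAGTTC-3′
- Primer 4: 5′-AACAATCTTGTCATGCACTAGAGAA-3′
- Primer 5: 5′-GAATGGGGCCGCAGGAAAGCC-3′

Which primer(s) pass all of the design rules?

Primer 3 and Primer 4.

Primer 1 (19 nt, A=10 T=1 G=2 C=6): GC 8/19 = 42.1% ✓; Tm = 64.9 + 41·(8 − 16.4)/19 = 46.8°C, outside 50.3–56.7°C ✗ — fails.
Primer 2 (25 nt, A=11 T=6 G=2 C=6): GC 8/25 = 32.0%, outside 34.5–59.7% ✗; Tm = 64.9 + 41·(8 − 16.4)/25 = 51.1°C ✓ — fails.
Primer 3 (26 nt, A=8 T=7 G=2 C=9): GC 11/26 = 42.3% ✓; Tm = 64.9 + 41·(11 − 16.4)/26 = 56.4°C ✓ — passes.
Primer 4 (25 nt, A=10 T=6 G=4 C=5): GC 9/25 = 36.0% ✓; Tm = 64.9 + 41·(9 − 16.4)/25 = 52.8°C ✓ — passes.
Primer 5 (21 nt, A=6 T=1 G=9 C=5): GC 14/21 = 66.7%, outside 34.5–59.7% ✗; Tm = 64.9 + 41·(14 − 16.4)/21 = 60.2°C, outside 50.3–56.7°C ✗ — fails.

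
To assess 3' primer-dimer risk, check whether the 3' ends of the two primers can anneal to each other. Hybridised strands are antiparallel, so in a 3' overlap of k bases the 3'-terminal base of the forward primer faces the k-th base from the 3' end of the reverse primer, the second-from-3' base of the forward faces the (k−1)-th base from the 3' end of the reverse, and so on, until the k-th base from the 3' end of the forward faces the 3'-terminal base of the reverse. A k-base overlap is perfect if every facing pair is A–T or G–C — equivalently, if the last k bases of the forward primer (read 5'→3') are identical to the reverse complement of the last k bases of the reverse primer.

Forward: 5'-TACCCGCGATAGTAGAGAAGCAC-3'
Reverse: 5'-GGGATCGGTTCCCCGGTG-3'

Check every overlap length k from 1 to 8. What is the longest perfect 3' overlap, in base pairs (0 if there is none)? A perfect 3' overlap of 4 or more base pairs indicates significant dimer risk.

Last 8 bases (5'→3') — forward …AGAAGCAC, reverse …CCCCGGTG.
Reverse complement of the reverse primer's last 8 bases: CACCGGGG; its first k bases are the reverse complement of the reverse primer's last k bases, so a perfect k-base overlap needs the forward primer's last k bases to equal them.
Comparing (forward last k vs required): k=1: C vs C ✓; k=2: AC vs CA ✗; k=3: CAC vs CAC ✓; k=4: GCAC vs CACC ✗; k=5: AGCAC vs CACCG ✗; k=6: AAGCAC vs CACCGG ✗; k=7: GAAGCAC vs CACCGGG ✗; k=8: AGAAGCAC vs CACCGGGG ✗.
Perfect overlaps at k = 1, 3; the largest is 3.

Longest perfect overlap: 3 complementary base pairs; below the dimer-risk threshold (threshold 4).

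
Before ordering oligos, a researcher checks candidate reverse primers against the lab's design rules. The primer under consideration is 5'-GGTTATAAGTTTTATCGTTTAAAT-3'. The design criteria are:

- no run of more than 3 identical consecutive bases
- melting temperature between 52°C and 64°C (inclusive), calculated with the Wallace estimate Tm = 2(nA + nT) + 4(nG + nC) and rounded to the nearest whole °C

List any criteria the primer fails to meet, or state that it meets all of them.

Fails: homopolymer run.

Base counts: A=7, T=12, G=4, C=1 (length 24).
homopolymer run: longest run = 4, exceeds 3 ✗
Tm: Tm = 2·19 + 4·5 = 58°C ✓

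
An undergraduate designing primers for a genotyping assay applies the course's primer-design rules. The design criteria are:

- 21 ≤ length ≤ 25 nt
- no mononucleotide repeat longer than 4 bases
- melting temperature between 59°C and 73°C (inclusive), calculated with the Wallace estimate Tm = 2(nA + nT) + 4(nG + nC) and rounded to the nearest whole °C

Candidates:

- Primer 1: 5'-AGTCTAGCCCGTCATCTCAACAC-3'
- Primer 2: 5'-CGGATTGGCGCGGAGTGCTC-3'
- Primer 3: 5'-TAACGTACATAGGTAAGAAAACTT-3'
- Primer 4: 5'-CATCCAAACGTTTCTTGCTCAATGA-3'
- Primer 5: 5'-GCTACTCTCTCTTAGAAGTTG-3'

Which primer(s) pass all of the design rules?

Primer 1, Primer 3, Primer 4 and Primer 5.

Primer 1 (23 nt, A=6 T=5 G=3 C=9): length 23 ✓; longest run = 3 ✓; Tm = 2·11 + 4·12 = 70°C ✓ — passes.
Primer 2 (20 nt, A=2 T=4 G=9 C=5): length 20, outside 21–25 ✗; longest run = 2 ✓; Tm = 2·6 + 4·14 = 68°C ✓ — fails.
Primer 3 (24 nt, A=11 T=6 G=4 C=3): length 24 ✓; longest run = 4 ✓; Tm = 2·17 + 4·7 = 62°C ✓ — passes.
Primer 4 (25 nt, A=7 T=8 G=3 C=7): length 25 ✓; longest run = 3 ✓; Tm = 2·15 + 4·10 = 70°C ✓ — passes.
Primer 5 (21 nt, A=4 T=8 G=4 C=5): length 21 ✓; longest run = 2 ✓; Tm = 2·12 + 4·9 = 60°C ✓ — passes.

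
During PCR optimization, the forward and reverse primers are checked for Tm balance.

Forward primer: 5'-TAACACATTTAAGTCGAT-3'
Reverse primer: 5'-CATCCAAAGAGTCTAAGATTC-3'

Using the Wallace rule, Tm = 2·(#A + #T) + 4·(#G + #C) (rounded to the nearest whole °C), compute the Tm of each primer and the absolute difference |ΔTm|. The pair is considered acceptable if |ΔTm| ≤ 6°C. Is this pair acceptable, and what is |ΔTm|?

|ΔTm| = 12°C; the pair is not acceptable.

Forward: A=7 T=6 G=2 C=3 → Tm = 2·13 + 4·5 = 46°C.
Reverse: A=8 T=5 G=3 C=5 → Tm = 2·13 + 4·8 = 58°C.
|ΔTm| = |46 − 58| = 12°C, > 6°C.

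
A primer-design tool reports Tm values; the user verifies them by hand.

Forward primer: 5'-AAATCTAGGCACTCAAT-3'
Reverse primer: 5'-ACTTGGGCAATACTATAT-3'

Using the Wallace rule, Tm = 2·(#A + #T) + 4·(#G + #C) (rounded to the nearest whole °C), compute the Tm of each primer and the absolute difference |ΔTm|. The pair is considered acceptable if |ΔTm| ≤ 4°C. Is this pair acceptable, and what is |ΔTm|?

|ΔTm| = 2°C; the pair is acceptable.

Forward: A=7 T=4 G=2 C=4 → Tm = 2·11 + 4·6 = 46°C.
Reverse: A=6 T=6 G=3 C=3 → Tm = 2·12 + 4·6 = 48°C.
|ΔTm| = |46 − 48| = 2°C, ≤ 4°C.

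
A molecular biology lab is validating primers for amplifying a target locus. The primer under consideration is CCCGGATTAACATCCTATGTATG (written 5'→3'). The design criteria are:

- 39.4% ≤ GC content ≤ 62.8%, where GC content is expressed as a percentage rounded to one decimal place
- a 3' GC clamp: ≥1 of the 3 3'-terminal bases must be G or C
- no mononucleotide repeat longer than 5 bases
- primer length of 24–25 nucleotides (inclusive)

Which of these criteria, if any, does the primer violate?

Fails: length.

Base counts: A=6, T=7, G=4, C=6 (length 23).
GC content: GC 10/23 = 43.5% ✓
GC clamp: 3' end ATG has 1 G/C ✓
homopolymer run: longest run = 3 ✓
length: length 23, outside 24–25 ✗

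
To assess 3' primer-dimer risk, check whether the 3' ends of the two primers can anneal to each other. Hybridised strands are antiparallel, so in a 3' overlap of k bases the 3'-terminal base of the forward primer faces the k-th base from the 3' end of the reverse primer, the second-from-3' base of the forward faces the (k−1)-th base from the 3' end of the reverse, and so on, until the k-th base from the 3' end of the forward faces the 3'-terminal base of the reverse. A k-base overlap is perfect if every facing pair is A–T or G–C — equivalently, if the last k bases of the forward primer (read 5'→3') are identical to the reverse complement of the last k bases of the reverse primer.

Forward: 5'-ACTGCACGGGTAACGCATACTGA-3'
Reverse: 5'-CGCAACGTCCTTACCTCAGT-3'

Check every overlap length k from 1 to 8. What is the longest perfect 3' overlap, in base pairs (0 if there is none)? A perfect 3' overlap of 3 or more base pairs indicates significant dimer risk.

Last 8 bases (5'→3') — forward …CATACTGA, reverse …ACCTCAGT.
Reverse complement of the reverse primer's last 8 bases: ACTGAGGT; its first k bases are the reverse complement of the reverse primer's last k bases, so a perfect k-base overlap needs the forward primer's last k bases to equal them.
Comparing (forward last k vs required): k=1: A vs A ✓; k=2: GA vs AC ✗; k=3: TGA vs ACT ✗; k=4: CTGA vs ACTG ✗; k=5: ACTGA vs ACTGA ✓; k=6: TACTGA vs ACTGAG ✗; k=7: ATACTGA vs ACTGAGG ✗; k=8: CATACTGA vs ACTGAGGT ✗.
Perfect overlaps at k = 1, 5; the largest is 5.

Longest perfect overlap: 5 complementary base pairs; significant dimer risk (threshold 3).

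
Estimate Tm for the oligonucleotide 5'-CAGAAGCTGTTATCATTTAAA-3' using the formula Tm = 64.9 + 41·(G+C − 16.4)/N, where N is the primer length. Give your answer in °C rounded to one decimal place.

Base counts: A=8, T=7, G=3, C=3; G+C = 6, N = 21.
Tm = 64.9 + 41·(6 − 16.4)/21 = 64.9 + -426.40/21 = 44.6°C.

44.6°C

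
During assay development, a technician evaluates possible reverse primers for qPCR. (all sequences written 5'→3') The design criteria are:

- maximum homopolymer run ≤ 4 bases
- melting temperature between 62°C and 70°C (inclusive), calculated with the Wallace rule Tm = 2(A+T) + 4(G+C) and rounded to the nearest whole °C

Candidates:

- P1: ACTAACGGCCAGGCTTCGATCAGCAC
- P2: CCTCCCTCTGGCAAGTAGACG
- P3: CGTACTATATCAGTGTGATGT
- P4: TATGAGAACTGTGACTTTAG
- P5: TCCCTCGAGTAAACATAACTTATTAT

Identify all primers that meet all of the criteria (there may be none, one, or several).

P2 and P5.

P1 (26 nt, A=7 T=4 G=6 C=9): longest run = 2 ✓; Tm = 2·11 + 4·15 = 82°C, outside 62–70°C ✗ — fails.
P2 (21 nt, A=4 T=4 G=5 C=8): longest run = 3 ✓; Tm = 2·8 + 4·13 = 68°C ✓ — passes.
P3 (21 nt, A=5 T=8 G=5 C=3): longest run = 1 ✓; Tm = 2·13 + 4·8 = 58°C, outside 62–70°C ✗ — fails.
P4 (20 nt, A=6 T=7 G=5 C=2): longest run = 3 ✓; Tm = 2·13 + 4·7 = 54°C, outside 62–70°C ✗ — fails.
P5 (26 nt, A=9 T=9 G=2 C=6): longest run = 3 ✓; Tm = 2·18 + 4·8 = 68°C ✓ — passes.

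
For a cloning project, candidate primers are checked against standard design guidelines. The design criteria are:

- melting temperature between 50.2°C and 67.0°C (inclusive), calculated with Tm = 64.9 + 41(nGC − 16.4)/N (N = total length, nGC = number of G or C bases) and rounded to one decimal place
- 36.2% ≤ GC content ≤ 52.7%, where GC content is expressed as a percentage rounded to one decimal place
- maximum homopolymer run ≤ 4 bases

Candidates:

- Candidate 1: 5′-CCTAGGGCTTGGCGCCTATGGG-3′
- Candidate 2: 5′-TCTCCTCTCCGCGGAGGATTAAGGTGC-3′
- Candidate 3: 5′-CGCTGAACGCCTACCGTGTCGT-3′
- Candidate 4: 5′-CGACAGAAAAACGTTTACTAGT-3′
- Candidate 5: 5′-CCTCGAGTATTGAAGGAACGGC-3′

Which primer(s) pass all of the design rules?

None of the candidates satisfy all criteria.

Candidate 1 (22 nt, A=2 T=5 G=9 C=6): Tm = 64.9 + 41·(15 − 16.4)/22 = 62.3°C ✓; GC 15/22 = 68.2%, outside 36.2–52.7% ✗; longest run = 3 ✓ — fails.
Candidate 2 (27 nt, A=4 T=7 G=8 C=8): Tm = 64.9 + 41·(16 − 16.4)/27 = 64.3°C ✓; GC 16/27 = 59.3%, outside 36.2–52.7% ✗; longest run = 2 ✓ — fails.
Candidate 3 (22 nt, A=3 T=5 G=6 C=8): Tm = 64.9 + 41·(14 − 16.4)/22 = 60.4°C ✓; GC 14/22 = 63.6%, outside 36.2–52.7% ✗; longest run = 2 ✓ — fails.
Candidate 4 (22 nt, A=9 T=5 G=4 C=4): Tm = 64.9 + 41·(8 − 16.4)/22 = 49.2°C, outside 50.2–67.0°C ✗; GC 8/22 = 36.4% ✓; longest run = 5, exceeds 4 ✗ — fails.
Candidate 5 (22 nt, A=6 T=4 G=7 C=5): Tm = 64.9 + 41·(12 − 16.4)/22 = 56.7°C ✓; GC 12/22 = 54.5%, outside 36.2–52.7% ✗; longest run = 2 ✓ — fails.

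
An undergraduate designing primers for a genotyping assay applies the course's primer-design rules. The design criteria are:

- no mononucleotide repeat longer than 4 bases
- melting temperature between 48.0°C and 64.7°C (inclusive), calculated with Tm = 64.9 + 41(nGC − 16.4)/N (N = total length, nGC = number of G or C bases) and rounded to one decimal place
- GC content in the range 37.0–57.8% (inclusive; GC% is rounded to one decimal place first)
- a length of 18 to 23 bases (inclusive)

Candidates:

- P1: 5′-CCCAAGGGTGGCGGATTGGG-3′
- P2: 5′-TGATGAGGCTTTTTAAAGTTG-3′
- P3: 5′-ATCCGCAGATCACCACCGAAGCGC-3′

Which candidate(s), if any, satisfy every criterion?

P1 (20 nt, A=3 T=3 G=10 C=4): longest run = 3 ✓; Tm = 64.9 + 41·(14 − 16.4)/20 = 60.0°C ✓; GC 14/20 = 70.0%, outside 37.0–57.8% ✗; length 20 ✓ — fails.
P2 (21 nt, A=5 T=9 G=6 C=1): longest run = 5, exceeds 4 ✗; Tm = 64.9 + 41·(7 − 16.4)/21 = 46.5°C, outside 48.0–64.7°C ✗; GC 7/21 = 33.3%, outside 37.0–57.8% ✗; length 21 ✓ — fails.
P3 (24 nt, A=7 T=2 G=5 C=10): longest run = 2 ✓; Tm = 64.9 + 41·(15 − 16.4)/24 = 62.5°C ✓; GC 15/24 = 62.5%, outside 37.0–57.8% ✗; length 24, outside 18–23 ✗ — fails.

None of the candidates satisfy all criteria.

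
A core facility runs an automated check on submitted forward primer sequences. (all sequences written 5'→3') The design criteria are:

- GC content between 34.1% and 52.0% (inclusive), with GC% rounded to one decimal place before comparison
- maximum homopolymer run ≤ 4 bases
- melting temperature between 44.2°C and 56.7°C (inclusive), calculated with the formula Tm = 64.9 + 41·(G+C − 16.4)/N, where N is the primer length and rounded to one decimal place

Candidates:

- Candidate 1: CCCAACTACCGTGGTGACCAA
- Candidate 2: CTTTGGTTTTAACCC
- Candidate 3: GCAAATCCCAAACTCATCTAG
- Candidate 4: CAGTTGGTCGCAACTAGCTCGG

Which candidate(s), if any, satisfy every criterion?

Candidate 1 (21 nt, A=6 T=3 G=4 C=8): GC 12/21 = 57.1%, outside 34.1–52.0% ✗; longest run = 3 ✓; Tm = 64.9 + 41·(12 − 16.4)/21 = 56.3°C ✓ — fails.
Candidate 2 (15 nt, A=2 T=7 G=2 C=4): GC 6/15 = 40.0% ✓; longest run = 4 ✓; Tm = 64.9 + 41·(6 − 16.4)/15 = 36.5°C, outside 44.2–56.7°C ✗ — fails.
Candidate 3 (21 nt, A=8 T=4 G=2 C=7): GC 9/21 = 42.9% ✓; longest run = 3 ✓; Tm = 64.9 + 41·(9 − 16.4)/21 = 50.5°C ✓ — passes.
Candidate 4 (22 nt, A=4 T=5 G=7 C=6): GC 13/22 = 59.1%, outside 34.1–52.0% ✗; longest run = 2 ✓; Tm = 64.9 + 41·(13 − 16.4)/22 = 58.6°C, outside 44.2–56.7°C ✗ — fails.

Candidate 3 only.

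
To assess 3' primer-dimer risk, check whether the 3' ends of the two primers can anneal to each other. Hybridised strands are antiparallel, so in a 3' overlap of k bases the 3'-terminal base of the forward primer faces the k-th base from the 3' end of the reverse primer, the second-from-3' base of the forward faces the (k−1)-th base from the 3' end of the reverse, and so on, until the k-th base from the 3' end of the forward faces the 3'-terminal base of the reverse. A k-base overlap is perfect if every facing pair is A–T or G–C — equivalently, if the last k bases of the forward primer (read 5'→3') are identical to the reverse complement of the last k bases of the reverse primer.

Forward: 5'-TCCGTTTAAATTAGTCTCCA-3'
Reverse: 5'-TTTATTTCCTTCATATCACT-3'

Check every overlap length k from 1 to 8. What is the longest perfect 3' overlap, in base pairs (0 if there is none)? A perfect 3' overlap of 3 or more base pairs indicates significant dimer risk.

Last 8 bases (5'→3') — forward …AGTCTCCA, reverse …ATATCACT.
Reverse complement of the reverse primer's last 8 bases: AGTGATAT; its first k bases are the reverse complement of the reverse primer's last k bases, so a perfect k-base overlap needs the forward primer's last k bases to equal them.
Comparing (forward last k vs required): k=1: A vs A ✓; k=2: CA vs AG ✗; k=3: CCA vs AGT ✗; k=4: TCCA vs AGTG ✗; k=5: CTCCA vs AGTGA ✗; k=6: TCTCCA vs AGTGAT ✗; k=7: GTCTCCA vs AGTGATA ✗; k=8: AGTCTCCA vs AGTGATAT ✗.
Only k = 1 is perfect, so the longest perfect 3' overlap is 1.

Longest perfect overlap: 1 complementary base pair; below the dimer-risk threshold (threshold 3).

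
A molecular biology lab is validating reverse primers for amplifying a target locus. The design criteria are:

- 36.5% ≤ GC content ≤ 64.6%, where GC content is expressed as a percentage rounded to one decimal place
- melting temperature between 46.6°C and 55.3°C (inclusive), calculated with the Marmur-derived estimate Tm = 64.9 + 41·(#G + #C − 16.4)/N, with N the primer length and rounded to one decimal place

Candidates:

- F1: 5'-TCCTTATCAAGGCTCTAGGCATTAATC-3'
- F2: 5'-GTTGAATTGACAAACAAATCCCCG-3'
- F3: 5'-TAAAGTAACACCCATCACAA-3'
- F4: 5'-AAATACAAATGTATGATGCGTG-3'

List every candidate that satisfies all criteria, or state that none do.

F2 only.

F1 (27 nt, A=7 T=9 G=4 C=7): GC 11/27 = 40.7% ✓; Tm = 64.9 + 41·(11 − 16.4)/27 = 56.7°C, outside 46.6–55.3°C ✗ — fails.
F2 (24 nt, A=9 T=5 G=4 C=6): GC 10/24 = 41.7% ✓; Tm = 64.9 + 41·(10 − 16.4)/24 = 54.0°C ✓ — passes.
F3 (20 nt, A=10 T=3 G=1 C=6): GC 7/20 = 35.0%, outside 36.5–64.6% ✗; Tm = 64.9 + 41·(7 − 16.4)/20 = 45.6°C, outside 46.6–55.3°C ✗ — fails.
F4 (22 nt, A=9 T=6 G=5 C=2): GC 7/22 = 31.8%, outside 36.5–64.6% ✗; Tm = 64.9 + 41·(7 − 16.4)/22 = 47.4°C ✓ — fails.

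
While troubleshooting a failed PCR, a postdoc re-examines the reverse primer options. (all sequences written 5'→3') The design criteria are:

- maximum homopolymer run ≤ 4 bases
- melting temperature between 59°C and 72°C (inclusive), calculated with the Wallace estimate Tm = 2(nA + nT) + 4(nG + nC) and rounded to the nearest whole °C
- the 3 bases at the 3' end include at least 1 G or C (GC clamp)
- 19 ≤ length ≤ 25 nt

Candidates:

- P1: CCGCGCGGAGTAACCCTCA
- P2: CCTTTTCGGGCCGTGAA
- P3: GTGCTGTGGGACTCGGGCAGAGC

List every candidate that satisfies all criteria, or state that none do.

P1 only.

P1 (19 nt, A=4 T=2 G=5 C=8): longest run = 3 ✓; Tm = 2·6 + 4·13 = 64°C ✓; 3' end TCA has 1 G/C ✓; length 19 ✓ — passes.
P2 (17 nt, A=2 T=5 G=5 C=5): longest run = 4 ✓; Tm = 2·7 + 4·10 = 54°C, outside 59–72°C ✗; 3' end GAA has 1 G/C ✓; length 17, outside 19–25 ✗ — fails.
P3 (23 nt, A=3 T=4 G=11 C=5): longest run = 3 ✓; Tm = 2·7 + 4·16 = 78°C, outside 59–72°C ✗; 3' end AGC has 2 G/C ✓; length 23 ✓ — fails.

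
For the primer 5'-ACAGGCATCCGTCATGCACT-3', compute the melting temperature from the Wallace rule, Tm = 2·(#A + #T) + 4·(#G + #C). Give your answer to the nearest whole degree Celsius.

62°C

Base counts: A=5, T=4, G=4, C=7 (length 20).
Tm = 2·(5+4) + 4·(4+7) = 2·9 + 4·11 = 18 + 44 = 62°C.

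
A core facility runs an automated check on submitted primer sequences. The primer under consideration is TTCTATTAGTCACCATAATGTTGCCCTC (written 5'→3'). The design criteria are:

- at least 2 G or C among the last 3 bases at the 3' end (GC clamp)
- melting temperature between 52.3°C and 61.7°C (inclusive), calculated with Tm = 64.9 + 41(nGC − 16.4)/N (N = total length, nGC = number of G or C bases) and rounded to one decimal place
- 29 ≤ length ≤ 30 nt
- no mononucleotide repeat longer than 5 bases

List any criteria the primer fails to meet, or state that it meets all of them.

Fails: length.

Base counts: A=6, T=11, G=3, C=8 (length 28).
GC clamp: 3' end CTC has 2 G/C ✓
Tm: Tm = 64.9 + 41·(11 − 16.4)/28 = 57.0°C ✓
length: length 28, outside 29–30 ✗
homopolymer run: longest run = 3 ✓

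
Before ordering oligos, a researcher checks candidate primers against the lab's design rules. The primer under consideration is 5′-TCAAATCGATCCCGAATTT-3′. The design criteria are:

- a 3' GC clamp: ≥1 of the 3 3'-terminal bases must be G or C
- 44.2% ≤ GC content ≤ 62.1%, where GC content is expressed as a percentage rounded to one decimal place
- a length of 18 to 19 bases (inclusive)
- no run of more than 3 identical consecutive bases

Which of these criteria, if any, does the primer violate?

Base counts: A=6, T=6, G=2, C=5 (length 19).
GC clamp: 3' end TTT has 0 G/C, need ≥1 ✗
GC content: GC 7/19 = 36.8%, outside 44.2–62.1% ✗
length: length 19 ✓
homopolymer run: longest run = 3 ✓

Fails: GC clamp, GC content.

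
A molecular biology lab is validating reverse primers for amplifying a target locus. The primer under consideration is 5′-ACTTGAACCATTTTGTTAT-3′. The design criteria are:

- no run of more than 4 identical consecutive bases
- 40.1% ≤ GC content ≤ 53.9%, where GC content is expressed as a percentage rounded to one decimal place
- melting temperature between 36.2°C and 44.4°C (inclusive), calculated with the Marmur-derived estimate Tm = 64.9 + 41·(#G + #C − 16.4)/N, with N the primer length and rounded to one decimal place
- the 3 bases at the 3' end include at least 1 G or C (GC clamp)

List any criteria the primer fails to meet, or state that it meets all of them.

Fails: GC content, GC clamp.

Base counts: A=5, T=9, G=2, C=3 (length 19).
homopolymer run: longest run = 4 ✓
GC content: GC 5/19 = 26.3%, outside 40.1–53.9% ✗
Tm: Tm = 64.9 + 41·(5 − 16.4)/19 = 40.3°C ✓
GC clamp: 3' end TAT has 0 G/C, need ≥1 ✗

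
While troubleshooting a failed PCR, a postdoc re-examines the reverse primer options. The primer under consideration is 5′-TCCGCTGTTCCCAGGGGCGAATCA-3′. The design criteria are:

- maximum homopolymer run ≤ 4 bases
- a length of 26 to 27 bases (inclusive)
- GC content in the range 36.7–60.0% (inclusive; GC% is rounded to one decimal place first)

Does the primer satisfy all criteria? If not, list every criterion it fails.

Fails: length, GC content.

Base counts: A=4, T=5, G=7, C=8 (length 24).
homopolymer run: longest run = 4 ✓
length: length 24, outside 26–27 ✗
GC content: GC 15/24 = 62.5%, outside 36.7–60.0% ✗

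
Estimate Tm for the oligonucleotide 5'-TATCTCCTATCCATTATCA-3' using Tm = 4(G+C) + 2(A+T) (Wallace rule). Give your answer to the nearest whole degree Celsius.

50°C

Base counts: A=5, T=8, G=0, C=6 (length 19).
Tm = 2·(5+8) + 4·(0+6) = 2·13 + 4·6 = 26 + 24 = 50°C.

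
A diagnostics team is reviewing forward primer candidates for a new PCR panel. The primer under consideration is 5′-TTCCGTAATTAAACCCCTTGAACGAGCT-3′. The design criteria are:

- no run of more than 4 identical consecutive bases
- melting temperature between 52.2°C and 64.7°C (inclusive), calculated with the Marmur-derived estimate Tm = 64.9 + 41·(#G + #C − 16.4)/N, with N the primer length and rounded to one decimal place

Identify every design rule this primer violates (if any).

Base counts: A=8, T=8, G=4, C=8 (length 28).
homopolymer run: longest run = 4 ✓
Tm: Tm = 64.9 + 41·(12 − 16.4)/28 = 58.5°C ✓

Meets all criteria.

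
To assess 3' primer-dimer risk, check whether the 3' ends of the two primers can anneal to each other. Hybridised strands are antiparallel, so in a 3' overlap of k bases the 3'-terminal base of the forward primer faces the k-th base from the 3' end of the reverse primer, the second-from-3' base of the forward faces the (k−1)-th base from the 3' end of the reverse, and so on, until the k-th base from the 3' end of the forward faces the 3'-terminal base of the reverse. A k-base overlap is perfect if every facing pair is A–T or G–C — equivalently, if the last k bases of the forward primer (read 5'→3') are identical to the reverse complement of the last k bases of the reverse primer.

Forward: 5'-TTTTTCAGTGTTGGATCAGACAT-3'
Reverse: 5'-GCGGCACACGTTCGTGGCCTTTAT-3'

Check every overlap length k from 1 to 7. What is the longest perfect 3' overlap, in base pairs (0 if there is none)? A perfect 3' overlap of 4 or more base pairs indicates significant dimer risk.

Last 7 bases (5'→3') — forward …CAGACAT, reverse …CCTTTAT.
Reverse complement of the reverse primer's last 7 bases: ATAAAGG; its first k bases are the reverse complement of the reverse primer's last k bases, so a perfect k-base overlap needs the forward primer's last k bases to equal them.
Comparing (forward last k vs required): k=1: T vs A ✗; k=2: AT vs AT ✓; k=3: CAT vs ATA ✗; k=4: ACAT vs ATAA ✗; k=5: GACAT vs ATAAA ✗; k=6: AGACAT vs ATAAAG ✗; k=7: CAGACAT vs ATAAAGG ✗.
Only k = 2 is perfect, so the longest perfect 3' overlap is 2.

Longest perfect overlap: 2 complementary base pairs; below the dimer-risk threshold (threshold 4).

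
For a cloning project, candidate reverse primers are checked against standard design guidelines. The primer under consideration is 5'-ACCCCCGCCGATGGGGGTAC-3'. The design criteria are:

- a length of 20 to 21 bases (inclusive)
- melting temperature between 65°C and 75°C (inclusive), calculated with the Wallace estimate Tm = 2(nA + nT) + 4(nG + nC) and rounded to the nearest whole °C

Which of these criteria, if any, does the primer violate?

Meets all criteria.

Base counts: A=3, T=2, G=7, C=8 (length 20).
length: length 20 ✓
Tm: Tm = 2·5 + 4·15 = 70°C ✓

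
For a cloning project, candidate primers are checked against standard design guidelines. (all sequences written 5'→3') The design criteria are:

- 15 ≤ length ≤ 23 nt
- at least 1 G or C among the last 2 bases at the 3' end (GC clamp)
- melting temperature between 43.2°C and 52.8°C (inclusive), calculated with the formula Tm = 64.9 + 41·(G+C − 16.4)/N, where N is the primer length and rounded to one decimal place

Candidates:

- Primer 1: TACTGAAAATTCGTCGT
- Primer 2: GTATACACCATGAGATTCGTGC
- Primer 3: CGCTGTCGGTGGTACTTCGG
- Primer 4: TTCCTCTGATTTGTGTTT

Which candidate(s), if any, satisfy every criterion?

None of the candidates satisfy all criteria.

Primer 1 (17 nt, A=5 T=6 G=3 C=3): length 17 ✓; 3' end GT has 1 G/C ✓; Tm = 64.9 + 41·(6 − 16.4)/17 = 39.8°C, outside 43.2–52.8°C ✗ — fails.
Primer 2 (22 nt, A=6 T=6 G=5 C=5): length 22 ✓; 3' end GC has 2 G/C ✓; Tm = 64.9 + 41·(10 − 16.4)/22 = 53.0°C, outside 43.2–52.8°C ✗ — fails.
Primer 3 (20 nt, A=1 T=6 G=8 C=5): length 20 ✓; 3' end GG has 2 G/C ✓; Tm = 64.9 + 41·(13 − 16.4)/20 = 57.9°C, outside 43.2–52.8°C ✗ — fails.
Primer 4 (18 nt, A=1 T=11 G=3 C=3): length 18 ✓; 3' end TT has 0 G/C, need ≥1 ✗; Tm = 64.9 + 41·(6 − 16.4)/18 = 41.2°C, outside 43.2–52.8°C ✗ — fails.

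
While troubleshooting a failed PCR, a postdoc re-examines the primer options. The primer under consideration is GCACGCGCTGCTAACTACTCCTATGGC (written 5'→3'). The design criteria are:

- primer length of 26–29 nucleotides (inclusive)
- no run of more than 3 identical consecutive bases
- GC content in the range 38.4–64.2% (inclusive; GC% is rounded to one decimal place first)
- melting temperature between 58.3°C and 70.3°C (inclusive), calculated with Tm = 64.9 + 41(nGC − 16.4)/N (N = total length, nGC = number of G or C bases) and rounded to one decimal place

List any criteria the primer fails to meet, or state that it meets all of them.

Base counts: A=5, T=6, G=6, C=10 (length 27).
length: length 27 ✓
homopolymer run: longest run = 2 ✓
GC content: GC 16/27 = 59.3% ✓
Tm: Tm = 64.9 + 41·(16 − 16.4)/27 = 64.3°C ✓

Meets all criteria.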